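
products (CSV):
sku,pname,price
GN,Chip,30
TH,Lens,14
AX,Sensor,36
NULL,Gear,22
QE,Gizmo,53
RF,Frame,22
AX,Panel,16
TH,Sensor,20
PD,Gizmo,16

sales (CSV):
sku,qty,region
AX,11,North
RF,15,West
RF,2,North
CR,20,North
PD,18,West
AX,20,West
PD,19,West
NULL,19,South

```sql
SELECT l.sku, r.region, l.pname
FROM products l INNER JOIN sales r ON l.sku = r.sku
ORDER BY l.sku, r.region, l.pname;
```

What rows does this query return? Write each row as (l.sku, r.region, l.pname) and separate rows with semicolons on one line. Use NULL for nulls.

(AX, North, Panel); (AX, North, Sensor); (AX, West, Panel); (AX, West, Sensor); (PD, West, Gizmo); (PD, West, Gizmo); (RF, North, Frame); (RF, West, Frame)

INNER JOIN keeps only pairs where the ON condition holds.
Matching on l.sku = r.sku. A NULL in a compared column never satisfies the condition.
- sku=GN: no matching r row, dropped.
- sku=TH: no matching r row, dropped.
- sku=AX: 2 matching r row(s), so 2 row(s) emitted.
- sku=NULL: no matching r row, dropped.
- sku=QE: no matching r row, dropped.
- sku=RF: 2 matching r row(s), so 2 row(s) emitted.
- sku=AX: 2 matching r row(s), so 2 row(s) emitted.
- sku=TH: no matching r row, dropped.
- sku=PD: 2 matching r row(s), so 2 row(s) emitted.
After projecting and ordering:
l.sku | r.region | l.pname
AX | North | Panel
AX | North | Sensor
AX | West | Panel
AX | West | Sensor
PD | West | Gizmo
PD | West | Gizmo
RF | North | Frame
RF | West | Frame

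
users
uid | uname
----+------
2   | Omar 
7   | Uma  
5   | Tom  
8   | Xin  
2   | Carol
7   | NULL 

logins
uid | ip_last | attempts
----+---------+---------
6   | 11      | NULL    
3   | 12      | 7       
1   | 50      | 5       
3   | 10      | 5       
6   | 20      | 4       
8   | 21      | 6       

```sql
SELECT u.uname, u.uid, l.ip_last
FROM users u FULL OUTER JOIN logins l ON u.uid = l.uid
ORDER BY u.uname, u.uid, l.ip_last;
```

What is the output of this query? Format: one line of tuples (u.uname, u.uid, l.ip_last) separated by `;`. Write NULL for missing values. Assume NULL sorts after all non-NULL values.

FULL OUTER JOIN keeps every row from both sides; unmatched rows get NULL for the other side's columns.
Matching on u.uid = l.uid.
- u row (uid=2): no match → kept, l columns NULL.
- u row (uid=7): no match → kept, l columns NULL.
- u row (uid=5): no match → kept, l columns NULL.
- u row (uid=8): matches 1 l row(s) → 1 output row(s).
- u row (uid=2): no match → kept, l columns NULL.
- u row (uid=7): no match → kept, l columns NULL.
- 5 l row(s) had no u match → kept, u columns NULL.

(Carol, 2, NULL); (Omar, 2, NULL); (Tom, 5, NULL); (Uma, 7, NULL); (Xin, 8, 21); (NULL, 7, NULL); (NULL, NULL, 10); (NULL, NULL, 11); (NULL, NULL, 12); (NULL, NULL, 20); (NULL, NULL, 50)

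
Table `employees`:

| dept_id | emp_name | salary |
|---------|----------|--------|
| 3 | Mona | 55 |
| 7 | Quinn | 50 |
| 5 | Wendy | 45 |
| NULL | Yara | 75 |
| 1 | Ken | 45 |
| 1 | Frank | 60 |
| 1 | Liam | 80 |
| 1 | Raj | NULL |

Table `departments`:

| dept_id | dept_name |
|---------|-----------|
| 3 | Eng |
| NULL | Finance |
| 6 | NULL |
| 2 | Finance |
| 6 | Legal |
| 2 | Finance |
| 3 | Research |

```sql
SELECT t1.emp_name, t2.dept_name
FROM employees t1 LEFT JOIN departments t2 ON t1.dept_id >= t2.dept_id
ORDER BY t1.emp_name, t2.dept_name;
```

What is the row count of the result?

19

LEFT JOIN keeps every row from `employees`; unmatched rows get NULL for `departments`'s columns.
Matching on t1.dept_id >= t2.dept_id. A NULL in a compared column never satisfies the condition.
Matched pairs: 14; unmatched t1 rows kept: 5.
Total: 14 matched + 5 padded = 19 rows.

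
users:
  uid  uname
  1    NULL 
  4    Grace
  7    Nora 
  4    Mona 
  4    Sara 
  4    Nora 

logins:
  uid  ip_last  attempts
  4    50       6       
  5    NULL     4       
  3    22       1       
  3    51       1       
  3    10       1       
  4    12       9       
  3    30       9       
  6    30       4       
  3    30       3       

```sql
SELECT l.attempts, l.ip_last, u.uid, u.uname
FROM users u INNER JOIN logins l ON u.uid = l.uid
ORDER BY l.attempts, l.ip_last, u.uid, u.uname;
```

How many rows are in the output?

8

INNER JOIN keeps only pairs where the ON condition holds.
Matching on u.uid = l.uid.
Matched pairs: 8.
Total: 8 rows.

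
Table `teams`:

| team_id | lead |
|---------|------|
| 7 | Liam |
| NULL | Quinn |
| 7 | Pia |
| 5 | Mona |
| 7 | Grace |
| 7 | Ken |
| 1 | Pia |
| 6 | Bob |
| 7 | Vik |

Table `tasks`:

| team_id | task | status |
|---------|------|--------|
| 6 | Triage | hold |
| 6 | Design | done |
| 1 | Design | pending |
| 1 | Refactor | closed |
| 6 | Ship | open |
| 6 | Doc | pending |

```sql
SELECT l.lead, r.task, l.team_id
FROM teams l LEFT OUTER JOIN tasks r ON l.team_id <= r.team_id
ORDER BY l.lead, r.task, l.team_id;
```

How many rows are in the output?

20

LEFT JOIN keeps every row from `teams`; unmatched rows get NULL for `tasks`'s columns.
Matching on l.team_id <= r.team_id. A NULL in a compared column never satisfies the condition.
Matched pairs: 14; unmatched l rows kept: 6.
Total: 14 matched + 6 padded = 20 rows.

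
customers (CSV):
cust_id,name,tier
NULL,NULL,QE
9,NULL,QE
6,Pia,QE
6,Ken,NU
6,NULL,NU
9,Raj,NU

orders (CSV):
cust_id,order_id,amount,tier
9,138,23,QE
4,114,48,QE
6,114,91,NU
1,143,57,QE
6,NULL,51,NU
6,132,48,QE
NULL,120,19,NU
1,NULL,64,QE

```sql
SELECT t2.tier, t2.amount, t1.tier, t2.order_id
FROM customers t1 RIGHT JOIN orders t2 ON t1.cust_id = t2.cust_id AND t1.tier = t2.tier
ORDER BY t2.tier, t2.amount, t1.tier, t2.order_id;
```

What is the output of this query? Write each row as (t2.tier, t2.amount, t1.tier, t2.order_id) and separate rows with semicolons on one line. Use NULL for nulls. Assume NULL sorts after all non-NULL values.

(NU, 19, NULL, 120); (NU, 51, NU, NULL); (NU, 51, NU, NULL); (NU, 91, NU, 114); (NU, 91, NU, 114); (QE, 23, QE, 138); (QE, 48, QE, 132); (QE, 48, NULL, 114); (QE, 57, NULL, 143); (QE, 64, NULL, NULL)

RIGHT JOIN keeps every row from `orders`; unmatched rows get NULL for `customers`'s columns.
Matching on t1.cust_id = t2.cust_id AND t1.tier = t2.tier. A NULL in a compared column never satisfies the condition.
- t1 (cust_id=NULL, tier=QE) has no partner in t2.
- t1 (cust_id=9, tier=QE) pairs with 1 row(s) of t2.
- t1 (cust_id=6, tier=QE) pairs with 1 row(s) of t2.
- t1 (cust_id=6, tier=NU) pairs with 2 row(s) of t2.
- t1 (cust_id=6, tier=NU) pairs with 2 row(s) of t2.
- t1 (cust_id=9, tier=NU) has no partner in t2.
- 4 row(s) from t2 found no t1 partner → padded with NULL.
After projecting and ordering:
t2.tier | t2.amount | t1.tier | t2.order_id
NU | 19 | NULL | 120
NU | 51 | NU | NULL
NU | 51 | NU | NULL
NU | 91 | NU | 114
NU | 91 | NU | 114
QE | 23 | QE | 138
QE | 48 | QE | 132
QE | 48 | NULL | 114
QE | 57 | NULL | 143
QE | 64 | NULL | NULL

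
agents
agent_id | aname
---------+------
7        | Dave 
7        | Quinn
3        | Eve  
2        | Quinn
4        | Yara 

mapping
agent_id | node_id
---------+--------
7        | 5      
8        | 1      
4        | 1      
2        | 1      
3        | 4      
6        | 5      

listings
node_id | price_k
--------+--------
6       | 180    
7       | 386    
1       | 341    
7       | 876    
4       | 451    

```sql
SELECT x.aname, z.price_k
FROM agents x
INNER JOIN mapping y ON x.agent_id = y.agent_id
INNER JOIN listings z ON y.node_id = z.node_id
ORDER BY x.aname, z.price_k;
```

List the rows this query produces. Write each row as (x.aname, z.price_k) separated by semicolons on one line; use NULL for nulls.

Step 1 — x INNER JOIN y on agent_id → 5 row(s).
Then INNER JOIN `listings z` on node_id: keep only rows whose y.node_id appears in z.

(Eve, 451); (Quinn, 341); (Yara, 341)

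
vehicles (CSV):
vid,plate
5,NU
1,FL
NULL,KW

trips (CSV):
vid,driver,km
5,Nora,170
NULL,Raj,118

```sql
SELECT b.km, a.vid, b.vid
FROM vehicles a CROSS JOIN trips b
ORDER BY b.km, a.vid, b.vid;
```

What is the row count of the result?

CROSS JOIN pairs every row of `vehicles` with every row of `trips`: 3 × 2 = 6 rows.

6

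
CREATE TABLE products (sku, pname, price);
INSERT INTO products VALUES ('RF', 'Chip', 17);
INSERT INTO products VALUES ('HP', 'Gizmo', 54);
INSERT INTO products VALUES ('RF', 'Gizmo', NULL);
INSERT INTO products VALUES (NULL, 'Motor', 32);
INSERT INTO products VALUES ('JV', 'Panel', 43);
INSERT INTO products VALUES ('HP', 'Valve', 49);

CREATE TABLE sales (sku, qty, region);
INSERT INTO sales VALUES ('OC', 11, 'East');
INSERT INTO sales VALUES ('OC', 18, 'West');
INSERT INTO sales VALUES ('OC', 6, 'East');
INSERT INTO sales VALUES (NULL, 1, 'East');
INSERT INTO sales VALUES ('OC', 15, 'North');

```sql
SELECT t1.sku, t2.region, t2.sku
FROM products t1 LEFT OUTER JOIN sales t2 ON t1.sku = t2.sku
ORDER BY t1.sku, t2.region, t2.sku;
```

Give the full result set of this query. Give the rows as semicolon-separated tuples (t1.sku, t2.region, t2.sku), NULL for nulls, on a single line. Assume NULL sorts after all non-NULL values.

(HP, NULL, NULL); (HP, NULL, NULL); (JV, NULL, NULL); (RF, NULL, NULL); (RF, NULL, NULL); (NULL, NULL, NULL)

LEFT JOIN keeps every row from `products`; unmatched rows get NULL for `sales`'s columns.
Matching on t1.sku = t2.sku. A NULL in a compared column never satisfies the condition.
Matched pairs: 0; unmatched t1 rows kept: 6.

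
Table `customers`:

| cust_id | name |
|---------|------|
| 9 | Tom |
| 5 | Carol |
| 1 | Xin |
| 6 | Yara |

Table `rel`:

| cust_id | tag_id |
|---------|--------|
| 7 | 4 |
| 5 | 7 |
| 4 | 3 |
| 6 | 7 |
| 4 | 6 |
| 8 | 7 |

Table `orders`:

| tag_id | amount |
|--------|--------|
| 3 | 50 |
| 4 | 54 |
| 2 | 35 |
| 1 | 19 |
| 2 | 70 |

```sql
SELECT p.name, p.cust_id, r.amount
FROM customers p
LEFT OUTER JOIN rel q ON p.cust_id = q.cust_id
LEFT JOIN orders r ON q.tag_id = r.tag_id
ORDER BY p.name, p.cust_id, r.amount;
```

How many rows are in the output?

4

Joins associate left-to-right: customers LEFT JOIN rel on cust_id gives 4 intermediate row(s).
Then LEFT JOIN `orders r` on tag_id: each of those 4 rows is kept; rows whose q.tag_id has no match in r get NULL for r's columns.
Result: 4 row(s).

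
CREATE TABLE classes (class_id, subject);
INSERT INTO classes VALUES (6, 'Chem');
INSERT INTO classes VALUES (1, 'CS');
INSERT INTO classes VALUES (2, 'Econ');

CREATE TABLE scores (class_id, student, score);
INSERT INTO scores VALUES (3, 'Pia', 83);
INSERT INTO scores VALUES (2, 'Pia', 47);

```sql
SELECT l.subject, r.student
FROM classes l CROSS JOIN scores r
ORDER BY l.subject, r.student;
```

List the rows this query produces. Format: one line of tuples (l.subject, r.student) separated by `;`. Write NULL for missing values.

(CS, Pia); (CS, Pia); (Chem, Pia); (Chem, Pia); (Econ, Pia); (Econ, Pia)

CROSS JOIN pairs every row of `classes` with every row of `scores`: 3 × 2 = 6 rows.
After projecting and ordering:
l.subject | r.student
CS | Pia
CS | Pia
Chem | Pia
Chem | Pia
Econ | Pia
Econ | Pia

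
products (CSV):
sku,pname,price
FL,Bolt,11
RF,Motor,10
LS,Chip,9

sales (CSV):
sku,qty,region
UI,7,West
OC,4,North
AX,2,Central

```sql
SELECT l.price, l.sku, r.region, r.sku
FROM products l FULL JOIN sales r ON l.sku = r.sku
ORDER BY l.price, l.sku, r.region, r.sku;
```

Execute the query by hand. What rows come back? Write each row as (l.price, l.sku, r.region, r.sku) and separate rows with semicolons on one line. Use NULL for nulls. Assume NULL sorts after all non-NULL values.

FULL OUTER JOIN keeps every row from both sides; unmatched rows get NULL for the other side's columns.
Matching on l.sku = r.sku.
- l (sku=FL) has no partner → padded with NULL.
- l (sku=RF) has no partner → padded with NULL.
- l (sku=LS) has no partner → padded with NULL.
- 3 r row(s) had no l match → kept, l columns NULL.
After projecting and ordering:
l.price | l.sku | r.region | r.sku
9 | LS | NULL | NULL
10 | RF | NULL | NULL
11 | FL | NULL | NULL
NULL | NULL | Central | AX
NULL | NULL | North | OC
NULL | NULL | West | UI

(9, LS, NULL, NULL); (10, RF, NULL, NULL); (11, FL, NULL, NULL); (NULL, NULL, Central, AX); (NULL, NULL, North, OC); (NULL, NULL, West, UI)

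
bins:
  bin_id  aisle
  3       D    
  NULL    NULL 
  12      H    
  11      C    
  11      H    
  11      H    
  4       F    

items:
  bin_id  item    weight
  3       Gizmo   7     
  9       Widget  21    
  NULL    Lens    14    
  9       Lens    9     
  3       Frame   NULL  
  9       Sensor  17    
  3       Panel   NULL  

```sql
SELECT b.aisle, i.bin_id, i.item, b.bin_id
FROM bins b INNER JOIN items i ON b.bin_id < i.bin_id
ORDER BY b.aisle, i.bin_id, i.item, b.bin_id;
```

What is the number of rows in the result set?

INNER JOIN keeps only pairs where the ON condition holds.
Matching on b.bin_id < i.bin_id. A NULL in a compared column never satisfies the condition.
- bin_id=3: 3 matching i row(s), so 3 row(s) emitted.
- bin_id=NULL: no matching i row, dropped.
- bin_id=12: no matching i row, dropped.
- bin_id=11: no matching i row, dropped.
- bin_id=11: no matching i row, dropped.
- bin_id=11: no matching i row, dropped.
- bin_id=4: 3 matching i row(s), so 3 row(s) emitted.
Total: 6 rows.

6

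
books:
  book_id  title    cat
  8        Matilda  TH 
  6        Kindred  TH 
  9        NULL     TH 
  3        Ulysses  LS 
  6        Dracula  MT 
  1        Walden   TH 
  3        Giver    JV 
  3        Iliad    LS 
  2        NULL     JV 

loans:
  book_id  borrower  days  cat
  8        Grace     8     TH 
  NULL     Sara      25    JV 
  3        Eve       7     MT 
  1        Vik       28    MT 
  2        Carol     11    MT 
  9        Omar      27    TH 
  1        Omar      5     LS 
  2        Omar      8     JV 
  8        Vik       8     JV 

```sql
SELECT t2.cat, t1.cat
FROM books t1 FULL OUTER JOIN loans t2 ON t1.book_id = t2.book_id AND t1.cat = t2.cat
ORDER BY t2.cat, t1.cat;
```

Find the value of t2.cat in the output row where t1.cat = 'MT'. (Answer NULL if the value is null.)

FULL OUTER JOIN keeps every row from both sides; unmatched rows get NULL for the other side's columns.
Matching on t1.book_id = t2.book_id AND t1.cat = t2.cat. A NULL in a compared column never satisfies the condition.
- t1 row (book_id=8, cat=TH): matches 1 t2 row(s) → 1 output row(s).
- t1 row (book_id=6, cat=TH): no match → kept, t2 columns NULL.
- t1 row (book_id=9, cat=TH): matches 1 t2 row(s) → 1 output row(s).
- t1 row (book_id=3, cat=LS): no match → kept, t2 columns NULL.
- t1 row (book_id=6, cat=MT): no match → kept, t2 columns NULL.
- t1 row (book_id=1, cat=TH): no match → kept, t2 columns NULL.
- t1 row (book_id=3, cat=JV): no match → kept, t2 columns NULL.
- t1 row (book_id=3, cat=LS): no match → kept, t2 columns NULL.
- t1 row (book_id=2, cat=JV): matches 1 t2 row(s) → 1 output row(s).
- plus 6 unmatched t2 row(s), each kept with NULL t1 columns.

NULL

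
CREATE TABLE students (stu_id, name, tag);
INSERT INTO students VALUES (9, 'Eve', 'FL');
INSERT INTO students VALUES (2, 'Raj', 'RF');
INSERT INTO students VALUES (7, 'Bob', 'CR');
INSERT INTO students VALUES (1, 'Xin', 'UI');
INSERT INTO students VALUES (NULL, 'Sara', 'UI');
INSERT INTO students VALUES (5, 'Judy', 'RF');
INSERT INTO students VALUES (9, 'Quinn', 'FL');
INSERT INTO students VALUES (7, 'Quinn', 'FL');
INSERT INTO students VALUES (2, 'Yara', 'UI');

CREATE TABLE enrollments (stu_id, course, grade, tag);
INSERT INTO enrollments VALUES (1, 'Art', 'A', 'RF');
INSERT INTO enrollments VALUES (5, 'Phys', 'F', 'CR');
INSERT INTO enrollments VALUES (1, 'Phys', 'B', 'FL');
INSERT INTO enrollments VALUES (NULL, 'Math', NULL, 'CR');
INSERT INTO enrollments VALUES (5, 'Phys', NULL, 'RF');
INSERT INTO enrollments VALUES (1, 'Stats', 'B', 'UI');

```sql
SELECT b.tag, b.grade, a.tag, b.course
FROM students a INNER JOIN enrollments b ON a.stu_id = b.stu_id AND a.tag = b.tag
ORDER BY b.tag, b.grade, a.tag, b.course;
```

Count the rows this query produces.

2

INNER JOIN keeps only pairs where the ON condition holds.
Matching on a.stu_id = b.stu_id AND a.tag = b.tag. A NULL in a compared column never satisfies the condition.
- a row (stu_id=9, tag=FL): no match → dropped.
- a row (stu_id=2, tag=RF): no match → dropped.
- a row (stu_id=7, tag=CR): no match → dropped.
- a row (stu_id=1, tag=UI): matches 1 b row(s) → 1 output row(s).
- a row (stu_id=NULL, tag=UI): no match → dropped.
- a row (stu_id=5, tag=RF): matches 1 b row(s) → 1 output row(s).
- a row (stu_id=9, tag=FL): no match → dropped.
- a row (stu_id=7, tag=FL): no match → dropped.
- a row (stu_id=2, tag=UI): no match → dropped.
Total: 2 rows.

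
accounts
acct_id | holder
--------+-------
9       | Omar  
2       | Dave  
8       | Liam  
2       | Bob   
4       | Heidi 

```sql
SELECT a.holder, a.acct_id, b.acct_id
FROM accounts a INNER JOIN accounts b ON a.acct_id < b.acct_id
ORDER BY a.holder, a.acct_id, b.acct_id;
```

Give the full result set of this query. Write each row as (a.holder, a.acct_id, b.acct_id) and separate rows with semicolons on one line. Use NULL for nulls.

(Bob, 2, 4); (Bob, 2, 8); (Bob, 2, 9); (Dave, 2, 4); (Dave, 2, 8); (Dave, 2, 9); (Heidi, 4, 8); (Heidi, 4, 9); (Liam, 8, 9)

INNER JOIN keeps only pairs where the ON condition holds.
Matching on a.acct_id < b.acct_id.
- a row (acct_id=9): no match → dropped.
- a row (acct_id=2): matches 3 b row(s) → 3 output row(s).
- a row (acct_id=8): matches 1 b row(s) → 1 output row(s).
- a row (acct_id=2): matches 3 b row(s) → 3 output row(s).
- a row (acct_id=4): matches 2 b row(s) → 2 output row(s).
After projecting and ordering:
a.holder | a.acct_id | b.acct_id
Bob | 2 | 4
Bob | 2 | 8
Bob | 2 | 9
Dave | 2 | 4
Dave | 2 | 8
Dave | 2 | 9
Heidi | 4 | 8
Heidi | 4 | 9
Liam | 8 | 9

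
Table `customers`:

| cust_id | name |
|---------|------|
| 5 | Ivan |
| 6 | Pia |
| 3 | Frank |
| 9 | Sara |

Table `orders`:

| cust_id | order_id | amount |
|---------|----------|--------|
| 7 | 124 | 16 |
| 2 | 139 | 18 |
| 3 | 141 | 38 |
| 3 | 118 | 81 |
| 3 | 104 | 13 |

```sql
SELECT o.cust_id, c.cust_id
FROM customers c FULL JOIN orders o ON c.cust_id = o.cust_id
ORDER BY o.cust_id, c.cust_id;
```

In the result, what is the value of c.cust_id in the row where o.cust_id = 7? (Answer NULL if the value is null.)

NULL

FULL OUTER JOIN keeps every row from both sides; unmatched rows get NULL for the other side's columns.
Matching on c.cust_id = o.cust_id.
Matched pairs: 3; unmatched c rows kept: 3; unmatched o rows kept: 2.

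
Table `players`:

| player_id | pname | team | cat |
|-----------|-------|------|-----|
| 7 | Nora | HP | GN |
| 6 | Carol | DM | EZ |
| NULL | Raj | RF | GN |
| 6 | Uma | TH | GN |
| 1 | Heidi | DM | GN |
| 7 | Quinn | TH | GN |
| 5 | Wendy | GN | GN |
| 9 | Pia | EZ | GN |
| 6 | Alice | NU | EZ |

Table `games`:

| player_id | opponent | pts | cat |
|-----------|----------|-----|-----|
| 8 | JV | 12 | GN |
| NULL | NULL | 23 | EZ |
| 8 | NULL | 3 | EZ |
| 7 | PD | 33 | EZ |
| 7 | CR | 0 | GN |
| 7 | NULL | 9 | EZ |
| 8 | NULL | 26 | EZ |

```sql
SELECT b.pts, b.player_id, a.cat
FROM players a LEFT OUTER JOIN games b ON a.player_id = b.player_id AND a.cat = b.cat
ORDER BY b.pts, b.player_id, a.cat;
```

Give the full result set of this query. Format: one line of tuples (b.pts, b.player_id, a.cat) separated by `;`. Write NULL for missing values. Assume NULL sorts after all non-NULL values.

(0, 7, GN); (0, 7, GN); (NULL, NULL, EZ); (NULL, NULL, EZ); (NULL, NULL, GN); (NULL, NULL, GN); (NULL, NULL, GN); (NULL, NULL, GN); (NULL, NULL, GN)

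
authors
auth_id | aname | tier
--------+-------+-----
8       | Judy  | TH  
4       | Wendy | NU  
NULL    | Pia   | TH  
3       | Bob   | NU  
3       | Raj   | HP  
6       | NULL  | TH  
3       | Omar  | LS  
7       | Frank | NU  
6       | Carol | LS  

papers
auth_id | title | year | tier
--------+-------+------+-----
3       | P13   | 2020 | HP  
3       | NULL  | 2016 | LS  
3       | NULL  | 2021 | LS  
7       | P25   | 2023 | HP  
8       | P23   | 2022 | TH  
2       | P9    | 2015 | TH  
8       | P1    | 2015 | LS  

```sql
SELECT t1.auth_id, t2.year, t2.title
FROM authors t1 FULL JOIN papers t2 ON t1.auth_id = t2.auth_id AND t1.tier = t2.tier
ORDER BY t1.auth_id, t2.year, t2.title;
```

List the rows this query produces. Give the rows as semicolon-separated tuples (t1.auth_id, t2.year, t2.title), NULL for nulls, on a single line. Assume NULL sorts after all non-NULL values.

FULL OUTER JOIN keeps every row from both sides; unmatched rows get NULL for the other side's columns.
Matching on t1.auth_id = t2.auth_id AND t1.tier = t2.tier. A NULL in a compared column never satisfies the condition.
Matched pairs: 4; unmatched t1 rows kept: 6; unmatched t2 rows kept: 3.

(3, 2016, NULL); (3, 2020, P13); (3, 2021, NULL); (3, NULL, NULL); (4, NULL, NULL); (6, NULL, NULL); (6, NULL, NULL); (7, NULL, NULL); (8, 2022, P23); (NULL, 2015, P1); (NULL, 2015, P9); (NULL, 2023, P25); (NULL, NULL, NULL)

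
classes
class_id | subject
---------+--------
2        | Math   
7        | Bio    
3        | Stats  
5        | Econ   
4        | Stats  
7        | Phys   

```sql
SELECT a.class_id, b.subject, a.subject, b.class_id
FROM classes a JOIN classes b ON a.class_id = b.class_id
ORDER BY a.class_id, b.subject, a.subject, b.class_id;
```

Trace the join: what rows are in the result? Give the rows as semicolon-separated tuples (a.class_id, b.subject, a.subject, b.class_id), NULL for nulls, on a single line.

INNER JOIN keeps only pairs where the ON condition holds.
Matching on a.class_id = b.class_id.
Matched pairs: 8.

(2, Math, Math, 2); (3, Stats, Stats, 3); (4, Stats, Stats, 4); (5, Econ, Econ, 5); (7, Bio, Bio, 7); (7, Bio, Phys, 7); (7, Phys, Bio, 7); (7, Phys, Phys, 7)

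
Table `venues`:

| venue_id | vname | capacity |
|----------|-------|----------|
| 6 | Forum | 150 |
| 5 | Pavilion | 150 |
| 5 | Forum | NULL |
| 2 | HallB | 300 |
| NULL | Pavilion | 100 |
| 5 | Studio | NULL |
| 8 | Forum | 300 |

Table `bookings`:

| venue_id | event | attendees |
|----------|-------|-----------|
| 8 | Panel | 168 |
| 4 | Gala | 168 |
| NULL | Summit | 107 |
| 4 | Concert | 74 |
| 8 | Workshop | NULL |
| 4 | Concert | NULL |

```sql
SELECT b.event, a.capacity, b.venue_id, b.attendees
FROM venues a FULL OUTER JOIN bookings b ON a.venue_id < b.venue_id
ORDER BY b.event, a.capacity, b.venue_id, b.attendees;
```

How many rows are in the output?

16

FULL OUTER JOIN keeps every row from both sides; unmatched rows get NULL for the other side's columns.
Matching on a.venue_id < b.venue_id. A NULL in a compared column never satisfies the condition.
- venue_id=6: 2 matching b row(s), so 2 row(s) emitted.
- venue_id=5: 2 matching b row(s), so 2 row(s) emitted.
- venue_id=5: 2 matching b row(s), so 2 row(s) emitted.
- venue_id=2: 5 matching b row(s), so 5 row(s) emitted.
- venue_id=NULL: no b row matches, row kept with b columns NULL.
- venue_id=5: 2 matching b row(s), so 2 row(s) emitted.
- venue_id=8: no b row matches, row kept with b columns NULL.
- plus 1 unmatched b row(s), each kept with NULL a columns.
Total: 13 matched + 3 padded = 16 rows.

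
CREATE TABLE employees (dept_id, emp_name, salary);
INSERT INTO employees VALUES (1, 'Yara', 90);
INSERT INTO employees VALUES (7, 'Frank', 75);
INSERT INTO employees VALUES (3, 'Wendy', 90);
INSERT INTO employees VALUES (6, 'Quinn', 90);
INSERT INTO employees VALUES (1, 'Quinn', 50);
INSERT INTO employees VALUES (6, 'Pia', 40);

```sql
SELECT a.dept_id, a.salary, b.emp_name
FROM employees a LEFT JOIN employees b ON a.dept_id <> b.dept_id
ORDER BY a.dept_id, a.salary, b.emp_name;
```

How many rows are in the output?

LEFT JOIN keeps every row from `employees a`; unmatched rows get NULL for `employees b`'s columns.
Matching on a.dept_id <> b.dept_id.
Matched pairs: 26; unmatched a rows kept: 0.
Total: 26 rows.

26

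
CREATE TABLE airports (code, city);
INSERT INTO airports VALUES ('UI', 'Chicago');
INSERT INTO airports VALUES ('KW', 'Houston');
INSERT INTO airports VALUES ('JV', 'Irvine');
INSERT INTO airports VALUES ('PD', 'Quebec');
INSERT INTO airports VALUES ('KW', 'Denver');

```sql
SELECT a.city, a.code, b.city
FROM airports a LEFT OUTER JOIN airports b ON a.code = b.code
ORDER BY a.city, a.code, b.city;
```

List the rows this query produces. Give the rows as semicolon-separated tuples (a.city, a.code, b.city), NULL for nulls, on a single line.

(Chicago, UI, Chicago); (Denver, KW, Denver); (Denver, KW, Houston); (Houston, KW, Denver); (Houston, KW, Houston); (Irvine, JV, Irvine); (Quebec, PD, Quebec)

LEFT JOIN keeps every row from `airports a`; unmatched rows get NULL for `airports b`'s columns.
Matching on a.code = b.code.
- a (code=UI) pairs with 1 row(s) of b.
- a (code=KW) pairs with 2 row(s) of b.
- a (code=JV) pairs with 1 row(s) of b.
- a (code=PD) pairs with 1 row(s) of b.
- a (code=KW) pairs with 2 row(s) of b.
After projecting and ordering:
a.city | a.code | b.city
Chicago | UI | Chicago
Denver | KW | Denver
Denver | KW | Houston
Houston | KW | Denver
Houston | KW | Houston
Irvine | JV | Irvine
Quebec | PD | Quebec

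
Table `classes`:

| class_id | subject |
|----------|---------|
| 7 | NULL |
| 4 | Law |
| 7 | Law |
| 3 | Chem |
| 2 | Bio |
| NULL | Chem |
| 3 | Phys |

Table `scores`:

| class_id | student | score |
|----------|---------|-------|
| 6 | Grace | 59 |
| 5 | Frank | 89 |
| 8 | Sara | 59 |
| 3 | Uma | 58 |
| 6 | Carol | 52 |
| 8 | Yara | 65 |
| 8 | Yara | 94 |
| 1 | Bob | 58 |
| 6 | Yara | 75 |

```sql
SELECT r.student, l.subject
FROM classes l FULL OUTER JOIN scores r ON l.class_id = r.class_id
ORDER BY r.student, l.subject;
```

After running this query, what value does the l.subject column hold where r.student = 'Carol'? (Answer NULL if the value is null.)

FULL OUTER JOIN keeps every row from both sides; unmatched rows get NULL for the other side's columns.
Matching on l.class_id = r.class_id. A NULL in a compared column never satisfies the condition.
Matched pairs: 2; unmatched l rows kept: 5; unmatched r rows kept: 8.

NULL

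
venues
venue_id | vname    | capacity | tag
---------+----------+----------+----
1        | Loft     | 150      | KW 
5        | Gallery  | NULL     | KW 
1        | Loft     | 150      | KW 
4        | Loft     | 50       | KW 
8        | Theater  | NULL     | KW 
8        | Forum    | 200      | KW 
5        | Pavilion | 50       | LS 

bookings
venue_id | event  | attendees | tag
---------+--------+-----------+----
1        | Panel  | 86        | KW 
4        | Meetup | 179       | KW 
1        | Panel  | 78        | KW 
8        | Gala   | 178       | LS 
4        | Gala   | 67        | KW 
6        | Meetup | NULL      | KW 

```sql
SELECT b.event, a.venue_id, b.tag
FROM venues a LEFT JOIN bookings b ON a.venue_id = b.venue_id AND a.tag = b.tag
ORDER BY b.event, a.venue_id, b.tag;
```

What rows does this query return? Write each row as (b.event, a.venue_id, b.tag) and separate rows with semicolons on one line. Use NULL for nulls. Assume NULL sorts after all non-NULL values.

(Gala, 4, KW); (Meetup, 4, KW); (Panel, 1, KW); (Panel, 1, KW); (Panel, 1, KW); (Panel, 1, KW); (NULL, 5, NULL); (NULL, 5, NULL); (NULL, 8, NULL); (NULL, 8, NULL)

LEFT JOIN keeps every row from `venues`; unmatched rows get NULL for `bookings`'s columns.
Matching on a.venue_id = b.venue_id AND a.tag = b.tag.
Matched pairs: 6; unmatched a rows kept: 4.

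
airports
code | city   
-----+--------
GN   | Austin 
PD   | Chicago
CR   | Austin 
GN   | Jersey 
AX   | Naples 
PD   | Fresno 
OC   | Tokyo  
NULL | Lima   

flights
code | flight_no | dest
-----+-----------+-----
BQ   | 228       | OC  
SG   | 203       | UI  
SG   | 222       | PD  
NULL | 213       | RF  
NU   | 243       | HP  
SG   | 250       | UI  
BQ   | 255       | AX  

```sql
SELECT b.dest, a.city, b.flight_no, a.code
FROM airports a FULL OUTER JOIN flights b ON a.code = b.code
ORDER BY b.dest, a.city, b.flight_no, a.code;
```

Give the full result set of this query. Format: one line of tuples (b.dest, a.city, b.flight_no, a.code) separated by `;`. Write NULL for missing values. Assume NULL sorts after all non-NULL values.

(AX, NULL, 255, NULL); (HP, NULL, 243, NULL); (OC, NULL, 228, NULL); (PD, NULL, 222, NULL); (RF, NULL, 213, NULL); (UI, NULL, 203, NULL); (UI, NULL, 250, NULL); (NULL, Austin, NULL, CR); (NULL, Austin, NULL, GN); (NULL, Chicago, NULL, PD); (NULL, Fresno, NULL, PD); (NULL, Jersey, NULL, GN); (NULL, Lima, NULL, NULL); (NULL, Naples, NULL, AX); (NULL, Tokyo, NULL, OC)

FULL OUTER JOIN keeps every row from both sides; unmatched rows get NULL for the other side's columns.
Matching on a.code = b.code. A NULL in a compared column never satisfies the condition.
- a row (code=GN): no match → kept, b columns NULL.
- a row (code=PD): no match → kept, b columns NULL.
- a row (code=CR): no match → kept, b columns NULL.
- a row (code=GN): no match → kept, b columns NULL.
- a row (code=AX): no match → kept, b columns NULL.
- a row (code=PD): no match → kept, b columns NULL.
- a row (code=OC): no match → kept, b columns NULL.
- a row (code=NULL): no match → kept, b columns NULL.
- 7 b row(s) had no a match → kept, a columns NULL.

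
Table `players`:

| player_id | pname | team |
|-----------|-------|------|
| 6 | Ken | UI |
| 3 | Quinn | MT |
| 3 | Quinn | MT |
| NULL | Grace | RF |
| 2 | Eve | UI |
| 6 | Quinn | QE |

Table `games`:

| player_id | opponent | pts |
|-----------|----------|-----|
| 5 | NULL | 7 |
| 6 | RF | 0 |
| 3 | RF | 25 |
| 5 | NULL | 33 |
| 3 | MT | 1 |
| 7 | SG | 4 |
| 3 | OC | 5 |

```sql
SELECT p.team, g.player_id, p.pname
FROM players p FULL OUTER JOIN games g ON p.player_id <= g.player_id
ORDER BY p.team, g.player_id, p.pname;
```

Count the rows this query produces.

FULL OUTER JOIN keeps every row from both sides; unmatched rows get NULL for the other side's columns.
Matching on p.player_id <= g.player_id. A NULL in a compared column never satisfies the condition.
- p[0] player_id=6 → 2 match(es) in g → 2 row(s).
- p[1] player_id=3 → 7 match(es) in g → 7 row(s).
- p[2] player_id=3 → 7 match(es) in g → 7 row(s).
- p[3] player_id=NULL → no match; kept with NULLs on the g side.
- p[4] player_id=2 → 7 match(es) in g → 7 row(s).
- p[5] player_id=6 → 2 match(es) in g → 2 row(s).
Total: 25 matched + 1 padded = 26 rows.

26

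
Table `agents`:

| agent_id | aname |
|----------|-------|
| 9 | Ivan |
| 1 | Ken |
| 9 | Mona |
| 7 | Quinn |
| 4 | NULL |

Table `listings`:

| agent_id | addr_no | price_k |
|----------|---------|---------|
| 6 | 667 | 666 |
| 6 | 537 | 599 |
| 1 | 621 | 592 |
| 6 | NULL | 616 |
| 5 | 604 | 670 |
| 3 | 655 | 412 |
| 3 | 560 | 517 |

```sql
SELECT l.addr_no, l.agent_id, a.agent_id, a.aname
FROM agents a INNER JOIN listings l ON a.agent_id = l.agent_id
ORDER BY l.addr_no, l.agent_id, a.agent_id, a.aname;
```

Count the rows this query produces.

1

INNER JOIN keeps only pairs where the ON condition holds.
Matching on a.agent_id = l.agent_id.
- agent_id=9: no matching l row, dropped.
- agent_id=1: 1 matching l row(s), so 1 row(s) emitted.
- agent_id=9: no matching l row, dropped.
- agent_id=7: no matching l row, dropped.
- agent_id=4: no matching l row, dropped.
Total: 1 rows.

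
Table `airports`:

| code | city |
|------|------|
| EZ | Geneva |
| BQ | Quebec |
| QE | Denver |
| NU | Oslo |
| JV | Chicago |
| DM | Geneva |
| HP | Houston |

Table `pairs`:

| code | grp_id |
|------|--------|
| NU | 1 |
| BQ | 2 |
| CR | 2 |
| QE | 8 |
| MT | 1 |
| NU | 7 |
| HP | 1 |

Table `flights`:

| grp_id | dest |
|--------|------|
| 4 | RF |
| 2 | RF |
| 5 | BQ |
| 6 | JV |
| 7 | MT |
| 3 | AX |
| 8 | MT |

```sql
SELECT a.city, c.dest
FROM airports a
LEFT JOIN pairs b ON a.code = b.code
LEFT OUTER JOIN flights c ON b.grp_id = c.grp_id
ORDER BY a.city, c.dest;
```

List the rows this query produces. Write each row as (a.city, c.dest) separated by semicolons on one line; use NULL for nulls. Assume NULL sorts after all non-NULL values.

(Chicago, NULL); (Denver, MT); (Geneva, NULL); (Geneva, NULL); (Houston, NULL); (Oslo, MT); (Oslo, NULL); (Quebec, RF)

Step 1 — a LEFT JOIN b on code → 8 row(s).
Then LEFT JOIN `flights c` on grp_id: each of those 8 rows is kept; rows whose b.grp_id has no match in c get NULL for c's columns.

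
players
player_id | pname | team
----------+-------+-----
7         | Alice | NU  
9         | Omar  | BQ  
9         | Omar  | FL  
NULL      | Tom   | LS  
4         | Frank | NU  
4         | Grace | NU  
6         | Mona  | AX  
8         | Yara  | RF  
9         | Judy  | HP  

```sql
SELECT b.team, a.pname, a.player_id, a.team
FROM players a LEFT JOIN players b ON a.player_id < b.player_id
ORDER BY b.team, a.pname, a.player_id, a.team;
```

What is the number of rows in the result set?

28

LEFT JOIN keeps every row from `players a`; unmatched rows get NULL for `players b`'s columns.
Matching on a.player_id < b.player_id. A NULL in a compared column never satisfies the condition.
- player_id=7: 4 matching b row(s), so 4 row(s) emitted.
- player_id=9: no b row matches, row kept with b columns NULL.
- player_id=9: no b row matches, row kept with b columns NULL.
- player_id=NULL: no b row matches, row kept with b columns NULL.
- player_id=4: 6 matching b row(s), so 6 row(s) emitted.
- player_id=4: 6 matching b row(s), so 6 row(s) emitted.
- player_id=6: 5 matching b row(s), so 5 row(s) emitted.
- player_id=8: 3 matching b row(s), so 3 row(s) emitted.
- player_id=9: no b row matches, row kept with b columns NULL.
Total: 24 matched + 4 padded = 28 rows.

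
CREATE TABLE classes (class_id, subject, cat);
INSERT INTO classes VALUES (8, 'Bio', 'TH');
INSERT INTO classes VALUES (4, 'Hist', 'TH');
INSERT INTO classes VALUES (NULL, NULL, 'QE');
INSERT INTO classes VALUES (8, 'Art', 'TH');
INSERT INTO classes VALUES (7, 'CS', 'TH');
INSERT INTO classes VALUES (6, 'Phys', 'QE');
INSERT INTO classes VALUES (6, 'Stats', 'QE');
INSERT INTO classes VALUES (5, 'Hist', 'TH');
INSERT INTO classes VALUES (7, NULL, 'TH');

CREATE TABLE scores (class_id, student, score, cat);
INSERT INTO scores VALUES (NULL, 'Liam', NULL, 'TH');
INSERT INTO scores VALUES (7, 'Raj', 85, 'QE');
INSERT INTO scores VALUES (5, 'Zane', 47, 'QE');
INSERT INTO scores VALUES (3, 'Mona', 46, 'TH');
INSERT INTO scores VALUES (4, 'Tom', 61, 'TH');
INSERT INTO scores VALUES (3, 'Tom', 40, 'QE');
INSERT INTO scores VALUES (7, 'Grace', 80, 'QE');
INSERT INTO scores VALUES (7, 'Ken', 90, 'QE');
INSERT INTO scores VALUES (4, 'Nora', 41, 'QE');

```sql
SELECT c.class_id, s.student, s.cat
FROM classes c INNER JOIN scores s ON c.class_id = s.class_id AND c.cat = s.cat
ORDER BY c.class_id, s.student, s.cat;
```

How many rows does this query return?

1

INNER JOIN keeps only pairs where the ON condition holds.
Matching on c.class_id = s.class_id AND c.cat = s.cat. A NULL in a compared column never satisfies the condition.
Matched pairs: 1.
Total: 1 rows.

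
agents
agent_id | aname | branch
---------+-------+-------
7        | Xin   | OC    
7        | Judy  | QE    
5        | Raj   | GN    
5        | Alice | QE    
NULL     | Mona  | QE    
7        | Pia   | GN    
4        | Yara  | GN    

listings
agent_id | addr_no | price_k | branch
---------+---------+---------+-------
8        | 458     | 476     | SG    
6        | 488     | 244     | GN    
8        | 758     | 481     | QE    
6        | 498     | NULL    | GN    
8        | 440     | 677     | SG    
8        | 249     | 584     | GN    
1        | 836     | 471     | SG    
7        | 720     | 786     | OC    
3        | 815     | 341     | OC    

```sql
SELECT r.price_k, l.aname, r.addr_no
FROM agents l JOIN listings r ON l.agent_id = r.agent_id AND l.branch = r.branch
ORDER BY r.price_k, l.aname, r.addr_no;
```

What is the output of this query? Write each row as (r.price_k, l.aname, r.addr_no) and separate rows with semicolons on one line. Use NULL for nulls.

(786, Xin, 720)

INNER JOIN keeps only pairs where the ON condition holds.
Matching on l.agent_id = r.agent_id AND l.branch = r.branch. A NULL in a compared column never satisfies the condition.
- l row (agent_id=7, branch=OC): matches 1 r row(s) → 1 output row(s).
- l row (agent_id=7, branch=QE): no match → dropped.
- l row (agent_id=5, branch=GN): no match → dropped.
- l row (agent_id=5, branch=QE): no match → dropped.
- l row (agent_id=NULL, branch=QE): no match → dropped.
- l row (agent_id=7, branch=GN): no match → dropped.
- l row (agent_id=4, branch=GN): no match → dropped.
After projecting and ordering:
r.price_k | l.aname | r.addr_no
786 | Xin | 720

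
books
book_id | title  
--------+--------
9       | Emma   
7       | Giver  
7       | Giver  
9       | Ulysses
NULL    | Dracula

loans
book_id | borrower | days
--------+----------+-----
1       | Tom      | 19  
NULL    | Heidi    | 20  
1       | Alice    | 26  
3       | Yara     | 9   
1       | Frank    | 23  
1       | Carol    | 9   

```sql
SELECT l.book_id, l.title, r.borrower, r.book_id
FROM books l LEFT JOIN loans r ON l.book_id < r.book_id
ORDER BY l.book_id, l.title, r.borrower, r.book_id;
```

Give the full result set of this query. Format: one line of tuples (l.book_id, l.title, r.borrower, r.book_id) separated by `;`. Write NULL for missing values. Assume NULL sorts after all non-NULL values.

LEFT JOIN keeps every row from `books`; unmatched rows get NULL for `loans`'s columns.
Matching on l.book_id < r.book_id. A NULL in a compared column never satisfies the condition.
Matched pairs: 0; unmatched l rows kept: 5.

(7, Giver, NULL, NULL); (7, Giver, NULL, NULL); (9, Emma, NULL, NULL); (9, Ulysses, NULL, NULL); (NULL, Dracula, NULL, NULL)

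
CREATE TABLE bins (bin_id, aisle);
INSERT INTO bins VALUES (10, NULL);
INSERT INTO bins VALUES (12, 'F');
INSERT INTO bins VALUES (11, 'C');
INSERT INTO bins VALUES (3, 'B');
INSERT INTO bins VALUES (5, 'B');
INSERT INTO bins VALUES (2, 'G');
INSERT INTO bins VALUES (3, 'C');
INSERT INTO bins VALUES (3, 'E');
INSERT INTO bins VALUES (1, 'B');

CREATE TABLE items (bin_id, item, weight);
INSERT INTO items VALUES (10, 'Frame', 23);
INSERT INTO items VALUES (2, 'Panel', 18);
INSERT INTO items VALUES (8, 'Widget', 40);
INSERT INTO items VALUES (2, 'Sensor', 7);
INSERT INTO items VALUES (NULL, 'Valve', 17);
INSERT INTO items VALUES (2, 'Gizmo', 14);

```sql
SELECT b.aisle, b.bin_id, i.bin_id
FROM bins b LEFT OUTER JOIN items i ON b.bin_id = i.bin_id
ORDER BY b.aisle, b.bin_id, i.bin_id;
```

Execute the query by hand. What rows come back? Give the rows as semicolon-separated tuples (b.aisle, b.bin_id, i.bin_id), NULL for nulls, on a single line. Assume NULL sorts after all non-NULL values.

LEFT JOIN keeps every row from `bins`; unmatched rows get NULL for `items`'s columns.
Matching on b.bin_id = i.bin_id. A NULL in a compared column never satisfies the condition.
Matched pairs: 4; unmatched b rows kept: 7.

(B, 1, NULL); (B, 3, NULL); (B, 5, NULL); (C, 3, NULL); (C, 11, NULL); (E, 3, NULL); (F, 12, NULL); (G, 2, 2); (G, 2, 2); (G, 2, 2); (NULL, 10, 10)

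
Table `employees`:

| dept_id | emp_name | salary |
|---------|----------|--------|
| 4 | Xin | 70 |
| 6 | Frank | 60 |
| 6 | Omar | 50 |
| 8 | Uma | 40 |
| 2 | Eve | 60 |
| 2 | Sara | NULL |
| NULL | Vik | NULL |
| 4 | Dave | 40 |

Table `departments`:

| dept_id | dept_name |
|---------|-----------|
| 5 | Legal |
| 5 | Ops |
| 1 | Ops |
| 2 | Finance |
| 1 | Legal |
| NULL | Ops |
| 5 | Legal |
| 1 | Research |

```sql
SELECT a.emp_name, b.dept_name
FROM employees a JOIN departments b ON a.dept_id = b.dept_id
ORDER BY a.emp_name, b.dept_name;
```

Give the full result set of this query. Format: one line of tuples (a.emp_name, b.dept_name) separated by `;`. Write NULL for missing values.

(Eve, Finance); (Sara, Finance)

INNER JOIN keeps only pairs where the ON condition holds.
Matching on a.dept_id = b.dept_id. A NULL in a compared column never satisfies the condition.
- a row (dept_id=4): no match → dropped.
- a row (dept_id=6): no match → dropped.
- a row (dept_id=6): no match → dropped.
- a row (dept_id=8): no match → dropped.
- a row (dept_id=2): matches 1 b row(s) → 1 output row(s).
- a row (dept_id=2): matches 1 b row(s) → 1 output row(s).
- a row (dept_id=NULL): no match → dropped.
- a row (dept_id=4): no match → dropped.
After projecting and ordering:
a.emp_name | b.dept_name
Eve | Finance
Sara | Finance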